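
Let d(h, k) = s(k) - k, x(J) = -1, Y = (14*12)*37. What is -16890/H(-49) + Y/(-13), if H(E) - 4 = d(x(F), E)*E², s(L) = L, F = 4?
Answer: -122217/26 ≈ -4700.7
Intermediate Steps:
Y = 6216 (Y = 168*37 = 6216)
d(h, k) = 0 (d(h, k) = k - k = 0)
H(E) = 4 (H(E) = 4 + 0*E² = 4 + 0 = 4)
-16890/H(-49) + Y/(-13) = -16890/4 + 6216/(-13) = -16890*¼ + 6216*(-1/13) = -8445/2 - 6216/13 = -122217/26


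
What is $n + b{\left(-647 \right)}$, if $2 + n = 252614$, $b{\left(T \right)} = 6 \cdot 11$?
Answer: $252678$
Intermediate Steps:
$b{\left(T \right)} = 66$
$n = 252612$ ($n = -2 + 252614 = 252612$)
$n + b{\left(-647 \right)} = 252612 + 66 = 252678$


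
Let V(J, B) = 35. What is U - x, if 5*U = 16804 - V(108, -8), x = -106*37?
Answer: 36379/5 ≈ 7275.8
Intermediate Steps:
x = -3922
U = 16769/5 (U = (16804 - 1*35)/5 = (16804 - 35)/5 = (1/5)*16769 = 16769/5 ≈ 3353.8)
U - x = 16769/5 - 1*(-3922) = 16769/5 + 3922 = 36379/5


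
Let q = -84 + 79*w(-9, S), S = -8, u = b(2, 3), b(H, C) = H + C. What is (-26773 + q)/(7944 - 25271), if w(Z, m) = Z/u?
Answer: 134996/86635 ≈ 1.5582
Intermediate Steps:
b(H, C) = C + H
u = 5 (u = 3 + 2 = 5)
w(Z, m) = Z/5
q = -1131/5 (q = -84 + 79*((1/5)*(-9)) = -84 + 79*(-9/5) = -84 - 711/5 = -1131/5 ≈ -226.20)
(-26773 + q)/(7944 - 25271) = (-26773 - 1131/5)/(7944 - 25271) = -134996/5/(-17327) = -134996/5*(-1/17327) = 134996/86635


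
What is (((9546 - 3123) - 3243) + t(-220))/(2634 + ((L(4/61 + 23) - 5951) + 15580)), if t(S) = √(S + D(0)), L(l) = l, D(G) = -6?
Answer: 19398/74945 + 61*I*√226/749450 ≈ 0.25883 + 0.0012236*I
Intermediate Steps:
t(S) = √(-6 + S) (t(S) = √(S - 6) = √(-6 + S))
(((9546 - 3123) - 3243) + t(-220))/(2634 + ((L(4/61 + 23) - 5951) + 15580)) = (((9546 - 3123) - 3243) + √(-6 - 220))/(2634 + (((4/61 + 23) - 5951) + 15580)) = ((6423 - 3243) + √(-226))/(2634 + (((4*(1/61) + 23) - 5951) + 15580)) = (3180 + I*√226)/(2634 + (((4/61 + 23) - 5951) + 15580)) = (3180 + I*√226)/(2634 + ((1407/61 - 5951) + 15580)) = (3180 + I*√226)/(2634 + (-361604/61 + 15580)) = (3180 + I*√226)/(2634 + 588776/61) = (3180 + I*√226)/(749450/61) = (3180 + I*√226)*(61/749450) = 19398/74945 + 61*I*√226/749450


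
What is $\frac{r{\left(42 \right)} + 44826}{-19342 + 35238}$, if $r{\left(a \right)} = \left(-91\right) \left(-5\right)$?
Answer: $\frac{45281}{15896} \approx 2.8486$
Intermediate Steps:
$r{\left(a \right)} = 455$
$\frac{r{\left(42 \right)} + 44826}{-19342 + 35238} = \frac{455 + 44826}{-19342 + 35238} = \frac{45281}{15896}$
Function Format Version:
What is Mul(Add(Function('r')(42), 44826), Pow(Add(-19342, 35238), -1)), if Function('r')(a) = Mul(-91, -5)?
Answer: Rational(45281, 15896) ≈ 2.8486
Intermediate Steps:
Function('r')(a) = 455
Mul(Add(Function('r')(42), 44826), Pow(Add(-19342, 35238), -1)) = Mul(Add(455, 44826), Pow(Add(-19342, 35238), -1)) = Mul(45281, Pow(15896, -1)) = Mul(45281, Rational(1, 15896)) = Rational(45281, 15896)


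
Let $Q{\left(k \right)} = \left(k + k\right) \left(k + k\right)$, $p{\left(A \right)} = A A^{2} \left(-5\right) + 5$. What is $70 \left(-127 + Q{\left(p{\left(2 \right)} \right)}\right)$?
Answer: $334110$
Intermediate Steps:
$p{\left(A \right)} = 5 - 5 A^{3}$ ($p{\left(A \right)} = A^{3} \left(-5\right) + 5 = - 5 A^{3} + 5 = 5 - 5 A^{3}$)
$Q{\left(k \right)} = 4 k^{2}$ ($Q{\left(k \right)} = 2 k 2 k = 4 k^{2}$)
$70 \left(-127 + Q{\left(p{\left(2 \right)} \right)}\right) = 70 \left(-127 + 4 \left(5 - 5 \cdot 2^{3}\right)^{2}\right) = 70 \left(-127 + 4 \left(5 - 40\right)^{2}\right) = 70 \left(-127 + 4 \left(-35\right)^{2}\right) = 70 \left(-127 + 4 \cdot 1225\right) = 70 \left(-127 + 4900\right) = 70 \cdot 4773 = 334110$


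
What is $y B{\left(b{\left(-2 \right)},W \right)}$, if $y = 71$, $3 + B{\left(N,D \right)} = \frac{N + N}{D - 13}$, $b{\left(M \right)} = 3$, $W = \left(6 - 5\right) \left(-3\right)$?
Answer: $- \frac{1917}{8} \approx -239.63$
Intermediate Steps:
$W = -3$ ($W = 1 \left(-3\right) = -3$)
$B{\left(N,D \right)} = -3 + \frac{2 N}{-13 + D}$ ($B{\left(N,D \right)} = -3 + \frac{N + N}{D - 13} = -3 + \frac{2 N}{-13 + D}$)
$y B{\left(b{\left(-2 \right)},W \right)} = 71 \frac{39 - -9 + 2 \cdot 3}{-13 - 3} = 71 \frac{39 + 9 + 6}{-16} = 71 \left(\left(- \frac{1}{16}\right) 54\right) = 71 \left(- \frac{27}{8}\right) = - \frac{1917}{8}$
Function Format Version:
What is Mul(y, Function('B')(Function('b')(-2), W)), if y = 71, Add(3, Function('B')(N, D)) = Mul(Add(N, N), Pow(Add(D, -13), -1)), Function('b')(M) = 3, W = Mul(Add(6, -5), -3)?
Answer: Rational(-1917, 8) ≈ -239.63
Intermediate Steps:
W = -3 (W = Mul(1, -3) = -3)
Function('B')(N, D) = Add(-3, Mul(2, N, Pow(Add(-13, D), -1))) (Function('B')(N, D) = Add(-3, Mul(Add(N, N), Pow(Add(D, -13), -1))) = Add(-3, Mul(Mul(2, N), Pow(Add(-13, D), -1))) = Add(-3, Mul(2, N, Pow(Add(-13, D), -1))))
Mul(y, Function('B')(Function('b')(-2), W)) = Mul(71, Mul(Pow(Add(-13, -3), -1), Add(39, Mul(-3, -3), Mul(2, 3)))) = Mul(71, Mul(Pow(-16, -1), Add(39, 9, 6))) = Mul(71, Mul(Rational(-1, 16), 54)) = Mul(71, Rational(-27, 8)) = Rational(-1917, 8)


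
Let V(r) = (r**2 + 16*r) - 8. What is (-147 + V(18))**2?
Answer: 208849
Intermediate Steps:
V(r) = -8 + r**2 + 16*r
(-147 + V(18))**2 = (-147 + (-8 + 18**2 + 16*18))**2 = (-147 + (-8 + 324 + 288))**2 = (-147 + 604)**2 = 457**2 = 208849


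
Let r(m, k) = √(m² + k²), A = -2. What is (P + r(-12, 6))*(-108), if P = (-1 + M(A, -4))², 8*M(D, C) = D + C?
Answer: -1323/4 - 648*√5 ≈ -1779.7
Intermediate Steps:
M(D, C) = C/8 + D/8 (M(D, C) = (D + C)/8 = (C + D)/8 = C/8 + D/8)
P = 49/16 (P = (-1 + ((⅛)*(-4) + (⅛)*(-2)))² = (-1 + (-½ - ¼))² = (-1 - ¾)² = (-7/4)² = 49/16 ≈ 3.0625)
r(m, k) = √(k² + m²)
(P + r(-12, 6))*(-108) = (49/16 + √(6² + (-12)²))*(-108) = (49/16 + √(36 + 144))*(-108) = (49/16 + √180)*(-108) = (49/16 + 6*√5)*(-108) = -1323/4 - 648*√5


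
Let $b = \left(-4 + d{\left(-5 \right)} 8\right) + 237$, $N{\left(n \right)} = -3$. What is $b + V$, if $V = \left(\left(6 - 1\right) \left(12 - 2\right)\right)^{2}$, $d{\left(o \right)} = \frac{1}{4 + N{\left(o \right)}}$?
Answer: $2741$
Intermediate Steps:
$d{\left(o \right)} = 1$ ($d{\left(o \right)} = \frac{1}{4 - 3} = 1^{-1} = 1$)
$V = 2500$ ($V = \left(5 \cdot 10\right)^{2} = 50^{2} = 2500$)
$b = 241$ ($b = \left(-4 + 1 \cdot 8\right) + 237 = \left(-4 + 8\right) + 237 = 4 + 237 = 241$)
$b + V = 241 + 2500 = 2741$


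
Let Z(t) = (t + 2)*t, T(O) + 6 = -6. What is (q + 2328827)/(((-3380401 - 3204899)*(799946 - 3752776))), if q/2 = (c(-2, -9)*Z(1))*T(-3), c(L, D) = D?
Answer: 93179/777810855960 ≈ 1.1980e-7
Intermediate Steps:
T(O) = -12 (T(O) = -6 - 6 = -12)
Z(t) = t*(2 + t) (Z(t) = (2 + t)*t = t*(2 + t))
q = 648 (q = 2*(-9*(2 + 1)*(-12)) = 2*(-9*3*(-12)) = 2*(-27*(-12)) = 2*324 = 648)
(q + 2328827)/(((-3380401 - 3204899)*(799946 - 3752776))) = (648 + 2328827)/(((-3380401 - 3204899)*(799946 - 3752776))) = 2329475/((-6585300*(-2952830))) = 2329475/19445271399000 = 2329475*(1/19445271399000) = 93179/777810855960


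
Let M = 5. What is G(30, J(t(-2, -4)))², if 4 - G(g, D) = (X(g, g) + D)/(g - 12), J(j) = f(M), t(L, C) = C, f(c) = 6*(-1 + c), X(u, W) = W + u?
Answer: 4/9 ≈ 0.44444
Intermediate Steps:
f(c) = -6 + 6*c
J(j) = 24 (J(j) = -6 + 6*5 = -6 + 30 = 24)
G(g, D) = 4 - (D + 2*g)/(-12 + g) (G(g, D) = 4 - ((g + g) + D)/(g - 12) = 4 - (2*g + D)/(-12 + g) = 4 - (D + 2*g)/(-12 + g))
G(30, J(t(-2, -4)))² = ((-48 - 1*24 + 2*30)/(-12 + 30))² = ((-48 - 24 + 60)/18)² = ((1/18)*(-12))² = (-⅔)² = 4/9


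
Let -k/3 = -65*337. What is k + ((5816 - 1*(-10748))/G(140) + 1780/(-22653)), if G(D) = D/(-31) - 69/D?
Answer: 30733074032705/492453567 ≈ 62408.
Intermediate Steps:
G(D) = -69/D - D/31 (G(D) = D*(-1/31) - 69/D = -D/31 - 69/D = -69/D - D/31)
k = 65715 (k = -(-195)*337 = -3*(-21905) = 65715)
k + ((5816 - 1*(-10748))/G(140) + 1780/(-22653)) = 65715 + ((5816 - 1*(-10748))/(-69/140 - 1/31*140) + 1780/(-22653)) = 65715 + ((5816 + 10748)/(-69*1/140 - 140/31) + 1780*(-1/22653)) = 65715 + (16564/(-69/140 - 140/31) - 1780/22653) = 65715 + (16564/(-21739/4340) - 1780/22653) = 65715 + (16564*(-4340/21739) - 1780/22653) = 65715 + (-71887760/21739 - 1780/22653) = 65715 - 1628512122700/492453567 = 30733074032705/492453567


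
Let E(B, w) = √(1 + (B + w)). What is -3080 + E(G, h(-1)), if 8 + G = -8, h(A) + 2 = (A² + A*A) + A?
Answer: -3080 + 4*I ≈ -3080.0 + 4.0*I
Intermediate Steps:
h(A) = -2 + A + 2*A² (h(A) = -2 + ((A² + A*A) + A) = -2 + ((A² + A²) + A) = -2 + (2*A² + A) = -2 + (A + 2*A²) = -2 + A + 2*A²)
G = -16 (G = -8 - 8 = -16)
E(B, w) = √(1 + B + w)
-3080 + E(G, h(-1)) = -3080 + √(1 - 16 + (-2 - 1 + 2*(-1)²)) = -3080 + √(1 - 16 + (-2 - 1 + 2*1)) = -3080 + √(1 - 16 + (-2 - 1 + 2)) = -3080 + √(1 - 16 - 1) = -3080 + √(-16) = -3080 + 4*I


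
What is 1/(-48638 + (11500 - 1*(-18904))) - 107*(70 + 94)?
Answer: -319970233/18234 ≈ -17548.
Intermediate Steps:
1/(-48638 + (11500 - 1*(-18904))) - 107*(70 + 94) = 1/(-48638 + (11500 + 18904)) - 107*164 = 1/(-48638 + 30404) - 1*17548 = 1/(-18234) - 17548 = -1/18234 - 17548 = -319970233/18234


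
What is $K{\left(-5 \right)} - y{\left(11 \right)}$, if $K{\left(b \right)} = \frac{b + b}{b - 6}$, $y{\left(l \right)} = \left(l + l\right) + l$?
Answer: $- \frac{353}{11} \approx -32.091$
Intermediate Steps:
$y{\left(l \right)} = 3 l$ ($y{\left(l \right)} = 2 l + l = 3 l$)
$K{\left(b \right)} = \frac{2 b}{-6 + b}$
$K{\left(-5 \right)} - y{\left(11 \right)} = 2 \left(-5\right) \frac{1}{-6 - 5} - 3 \cdot 11 = 2 \left(-5\right) \frac{1}{-11} - 33 = 2 \left(-5\right) \left(- \frac{1}{11}\right) - 33 = \frac{10}{11} - 33 = - \frac{353}{11}$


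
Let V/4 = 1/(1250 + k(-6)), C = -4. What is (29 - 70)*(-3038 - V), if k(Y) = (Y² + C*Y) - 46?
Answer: 39360369/316 ≈ 1.2456e+5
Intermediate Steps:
k(Y) = -46 + Y² - 4*Y (k(Y) = (Y² - 4*Y) - 46 = -46 + Y² - 4*Y)
V = 1/316 (V = 4/(1250 + (-46 + (-6)² - 4*(-6))) = 4/(1250 + (-46 + 36 + 24)) = 4/(1250 + 14) = 4/1264 = 4*(1/1264) = 1/316 ≈ 0.0031646)
(29 - 70)*(-3038 - V) = (29 - 70)*(-3038 - 1*1/316) = -41*(-3038 - 1/316) = -41*(-960009/316) = 39360369/316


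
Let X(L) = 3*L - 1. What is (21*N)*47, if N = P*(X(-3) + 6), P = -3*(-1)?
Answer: -11844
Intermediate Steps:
P = 3
X(L) = -1 + 3*L
N = -12 (N = 3*((-1 + 3*(-3)) + 6) = 3*((-1 - 9) + 6) = 3*(-10 + 6) = 3*(-4) = -12)
(21*N)*47 = (21*(-12))*47 = -252*47 = -11844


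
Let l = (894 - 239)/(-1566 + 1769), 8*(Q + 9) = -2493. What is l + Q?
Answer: -515455/1624 ≈ -317.40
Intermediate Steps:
Q = -2565/8 (Q = -9 + (⅛)*(-2493) = -9 - 2493/8 = -2565/8 ≈ -320.63)
l = 655/203 ≈ 3.2266
l + Q = 655/203 - 2565/8 = -515455/1624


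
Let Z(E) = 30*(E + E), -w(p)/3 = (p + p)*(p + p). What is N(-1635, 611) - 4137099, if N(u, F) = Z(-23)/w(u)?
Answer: -2211879294832/534645 ≈ -4.1371e+6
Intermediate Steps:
w(p) = -12*p**2 (w(p) = -3*(p + p)*(p + p) = -3*2*p*2*p = -12*p**2)
Z(E) = 60*E (Z(E) = 30*(2*E) = 60*E)
N(u, F) = 115/u**2 (N(u, F) = (60*(-23))/((-12*u**2)) = -(-115)/u**2 = 115/u**2)
N(-1635, 611) - 4137099 = 115/(-1635)**2 - 4137099 = 115*(1/2673225) - 4137099 = 23/534645 - 4137099 = -2211879294832/534645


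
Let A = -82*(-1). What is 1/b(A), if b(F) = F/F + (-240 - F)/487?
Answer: 487/165 ≈ 2.9515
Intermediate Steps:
A = 82
b(F) = 247/487 - F/487 (b(F) = 1 + (-240 - F)*(1/487) = 1 + (-240/487 - F/487) = 247/487 - F/487)
1/b(A) = 1/(247/487 - 1/487*82) = 1/(247/487 - 82/487) = 1/(165/487) = 487/165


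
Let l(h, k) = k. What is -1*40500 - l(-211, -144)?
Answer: -40356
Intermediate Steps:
-1*40500 - l(-211, -144) = -1*40500 - 1*(-144) = -40500 + 144 = -40356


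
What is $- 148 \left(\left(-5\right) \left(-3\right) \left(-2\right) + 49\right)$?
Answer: $-2812$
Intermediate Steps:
$- 148 \left(\left(-5\right) \left(-3\right) \left(-2\right) + 49\right) = - 148 \left(15 \left(-2\right) + 49\right) = - 148 \left(-30 + 49\right) = \left(-148\right) 19 = -2812$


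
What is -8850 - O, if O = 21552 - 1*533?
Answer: -29869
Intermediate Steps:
O = 21019 (O = 21552 - 533 = 21019)
-8850 - O = -8850 - 1*21019 = -8850 - 21019 = -29869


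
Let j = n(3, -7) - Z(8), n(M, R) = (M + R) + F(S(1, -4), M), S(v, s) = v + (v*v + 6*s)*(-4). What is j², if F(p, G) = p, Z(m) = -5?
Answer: 8836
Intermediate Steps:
S(v, s) = v - 24*s - 4*v² (S(v, s) = v + (v² + 6*s)*(-4) = v + (-24*s - 4*v²) = v - 24*s - 4*v²)
n(M, R) = 93 + M + R (n(M, R) = (M + R) + (1 - 24*(-4) - 4*1²) = (M + R) + (1 + 96 - 4*1) = (M + R) + (1 + 96 - 4) = (M + R) + 93 = 93 + M + R)
j = 94 (j = (93 + 3 - 7) - 1*(-5) = 89 + 5 = 94)
j² = 94² = 8836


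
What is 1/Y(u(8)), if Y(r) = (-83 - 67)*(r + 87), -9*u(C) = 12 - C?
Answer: -3/38950 ≈ -7.7022e-5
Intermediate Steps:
u(C) = -4/3 + C/9 (u(C) = -(12 - C)/9 = -4/3 + C/9)
Y(r) = -13050 - 150*r (Y(r) = -150*(87 + r) = -13050 - 150*r)
1/Y(u(8)) = 1/(-13050 - 150*(-4/3 + (⅑)*8)) = 1/(-13050 - 150*(-4/3 + 8/9)) = 1/(-13050 - 150*(-4/9)) = 1/(-13050 + 200/3) = 1/(-38950/3) = -3/38950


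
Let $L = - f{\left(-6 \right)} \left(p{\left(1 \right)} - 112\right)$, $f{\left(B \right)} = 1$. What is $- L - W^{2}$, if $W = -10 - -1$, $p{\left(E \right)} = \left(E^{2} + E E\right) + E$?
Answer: $-190$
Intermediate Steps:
$p{\left(E \right)} = E + 2 E^{2}$ ($p{\left(E \right)} = \left(E^{2} + E^{2}\right) + E = 2 E^{2} + E = E + 2 E^{2}$)
$W = -9$ ($W = -10 + 1 = -9$)
$L = 109$ ($L = - 1 \left(1 \left(1 + 2 \cdot 1\right) - 112\right) = - 1 \left(1 \left(1 + 2\right) - 112\right) = - 1 \left(1 \cdot 3 - 112\right) = - 1 \left(3 - 112\right) = - 1 \left(-109\right) = \left(-1\right) \left(-109\right) = 109$)
$- L - W^{2} = \left(-1\right) 109 - \left(-9\right)^{2} = -109 - 81 = -190$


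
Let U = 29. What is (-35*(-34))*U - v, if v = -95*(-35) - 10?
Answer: 31195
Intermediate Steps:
v = 3315 (v = 3325 - 10 = 3315)
(-35*(-34))*U - v = -35*(-34)*29 - 1*3315 = 1190*29 - 3315 = 34510 - 3315 = 31195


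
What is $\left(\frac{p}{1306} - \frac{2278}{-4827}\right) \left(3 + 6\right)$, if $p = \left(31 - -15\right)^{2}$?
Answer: $\frac{19783500}{1050677} \approx 18.829$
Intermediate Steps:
$p = 2116$ ($p = \left(31 + 15\right)^{2} = 46^{2} = 2116$)
$\left(\frac{p}{1306} - \frac{2278}{-4827}\right) \left(3 + 6\right) = \left(\frac{2116}{1306} - \frac{2278}{-4827}\right) \left(3 + 6\right) = \left(2116 \cdot \frac{1}{1306} - - \frac{2278}{4827}\right) 9 = \left(\frac{1058}{653} + \frac{2278}{4827}\right) 9 = \frac{6594500}{3152031} \cdot 9 = \frac{19783500}{1050677}$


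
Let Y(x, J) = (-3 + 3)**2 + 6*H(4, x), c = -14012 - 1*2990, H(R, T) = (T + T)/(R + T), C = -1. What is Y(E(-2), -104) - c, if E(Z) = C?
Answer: 16998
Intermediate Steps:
H(R, T) = 2*T/(R + T) (H(R, T) = (2*T)/(R + T) = 2*T/(R + T))
E(Z) = -1
c = -17002 (c = -14012 - 2990 = -17002)
Y(x, J) = 12*x/(4 + x) (Y(x, J) = (-3 + 3)**2 + 6*(2*x/(4 + x)) = 0**2 + 12*x/(4 + x) = 0 + 12*x/(4 + x) = 12*x/(4 + x))
Y(E(-2), -104) - c = 12*(-1)/(4 - 1) - 1*(-17002) = 12*(-1)/3 + 17002 = 12*(-1)*(1/3) + 17002 = -4 + 17002 = 16998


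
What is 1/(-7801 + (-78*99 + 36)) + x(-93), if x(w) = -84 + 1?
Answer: -1285422/15487 ≈ -83.000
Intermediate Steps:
x(w) = -83
1/(-7801 + (-78*99 + 36)) + x(-93) = 1/(-7801 + (-78*99 + 36)) - 83 = 1/(-7801 + (-7722 + 36)) - 83 = 1/(-7801 - 7686) - 83 = 1/(-15487) - 83 = -1/15487 - 83 = -1285422/15487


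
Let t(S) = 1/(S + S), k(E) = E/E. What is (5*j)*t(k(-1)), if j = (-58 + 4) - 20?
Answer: -185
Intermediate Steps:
k(E) = 1
j = -74 (j = -54 - 20 = -74)
t(S) = 1/(2*S)
(5*j)*t(k(-1)) = (5*(-74))*((½)/1) = -185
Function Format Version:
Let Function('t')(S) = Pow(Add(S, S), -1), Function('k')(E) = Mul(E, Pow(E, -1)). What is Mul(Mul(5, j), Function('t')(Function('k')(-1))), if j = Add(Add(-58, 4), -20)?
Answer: -185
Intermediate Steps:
Function('k')(E) = 1
j = -74 (j = Add(-54, -20) = -74)
Function('t')(S) = Mul(Rational(1, 2), Pow(S, -1)) (Function('t')(S) = Pow(Mul(2, S), -1) = Mul(Rational(1, 2), Pow(S, -1)))
Mul(Mul(5, j), Function('t')(Function('k')(-1))) = Mul(Mul(5, -74), Mul(Rational(1, 2), Pow(1, -1))) = Mul(-370, Mul(Rational(1, 2), 1)) = Mul(-370, Rational(1, 2)) = -185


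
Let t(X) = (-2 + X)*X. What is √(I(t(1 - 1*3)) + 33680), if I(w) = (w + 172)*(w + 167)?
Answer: 2*√16295 ≈ 255.30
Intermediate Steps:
t(X) = X*(-2 + X)
I(w) = (167 + w)*(172 + w) (I(w) = (172 + w)*(167 + w) = (167 + w)*(172 + w))
√(I(t(1 - 1*3)) + 33680) = √((28724 + ((1 - 1*3)*(-2 + (1 - 1*3)))² + 339*((1 - 1*3)*(-2 + (1 - 1*3)))) + 33680) = √((28724 + ((1 - 3)*(-2 + (1 - 3)))² + 339*((1 - 3)*(-2 + (1 - 3)))) + 33680) = √((28724 + (-2*(-2 - 2))² + 339*(-2*(-2 - 2))) + 33680) = √((28724 + (-2*(-4))² + 339*(-2*(-4))) + 33680) = √((28724 + 8² + 339*8) + 33680) = √((28724 + 64 + 2712) + 33680) = √(31500 + 33680) = √65180 = 2*√16295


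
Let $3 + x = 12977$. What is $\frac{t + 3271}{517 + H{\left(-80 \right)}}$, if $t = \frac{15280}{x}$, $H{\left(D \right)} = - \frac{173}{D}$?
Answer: $\frac{1698129360}{269424571} \approx 6.3028$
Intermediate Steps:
$x = 12974$ ($x = -3 + 12977 = 12974$)
$t = \frac{7640}{6487}$ ($t = \frac{15280}{12974} = 15280 \cdot \frac{1}{12974} = \frac{7640}{6487} \approx 1.1777$)
$\frac{t + 3271}{517 + H{\left(-80 \right)}} = \frac{\frac{7640}{6487} + 3271}{517 - \frac{173}{-80}} = \frac{21226617}{6487 \left(517 - - \frac{173}{80}\right)} = \frac{21226617}{6487 \left(517 + \frac{173}{80}\right)} = \frac{21226617}{6487 \cdot \frac{41533}{80}} = \frac{21226617}{6487} \cdot \frac{80}{41533} = \frac{1698129360}{269424571}$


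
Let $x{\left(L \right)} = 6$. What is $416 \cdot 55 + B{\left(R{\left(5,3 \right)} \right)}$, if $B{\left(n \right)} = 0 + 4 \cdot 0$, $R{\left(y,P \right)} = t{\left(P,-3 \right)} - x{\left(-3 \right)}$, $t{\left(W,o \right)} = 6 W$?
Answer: $22880$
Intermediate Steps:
$R{\left(y,P \right)} = -6 + 6 P$ ($R{\left(y,P \right)} = 6 P - 6 = -6 + 6 P$)
$B{\left(n \right)} = 0$ ($B{\left(n \right)} = 0 + 0 = 0$)
$416 \cdot 55 + B{\left(R{\left(5,3 \right)} \right)} = 416 \cdot 55 + 0 = 22880 + 0 = 22880$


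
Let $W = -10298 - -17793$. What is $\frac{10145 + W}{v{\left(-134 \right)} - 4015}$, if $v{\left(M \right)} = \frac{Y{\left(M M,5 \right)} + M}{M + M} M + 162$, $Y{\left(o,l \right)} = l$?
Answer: $- \frac{7056}{1567} \approx -4.5029$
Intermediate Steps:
$W = 7495$ ($W = -10298 + 17793 = 7495$)
$v{\left(M \right)} = \frac{329}{2} + \frac{M}{2}$ ($v{\left(M \right)} = \frac{5 + M}{M + M} M + 162 = \frac{5 + M}{2 M} M + 162 = \left(\frac{5}{2} + \frac{M}{2}\right) + 162 = \frac{329}{2} + \frac{M}{2}$)
$\frac{10145 + W}{v{\left(-134 \right)} - 4015} = \frac{10145 + 7495}{\left(\frac{329}{2} + \frac{1}{2} \left(-134\right)\right) - 4015} = \frac{17640}{\left(\frac{329}{2} - 67\right) - 4015} = \frac{17640}{\frac{195}{2} - 4015} = \frac{17640}{- \frac{7835}{2}} = 17640 \left(- \frac{2}{7835}\right) = - \frac{7056}{1567}$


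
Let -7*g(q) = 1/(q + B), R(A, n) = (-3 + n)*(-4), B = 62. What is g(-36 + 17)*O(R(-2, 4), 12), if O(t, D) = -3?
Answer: 3/301 ≈ 0.0099668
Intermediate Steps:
R(A, n) = 12 - 4*n
g(q) = -1/(7*(62 + q)) (g(q) = -1/(7*(q + 62)) = -1/(7*(62 + q)))
g(-36 + 17)*O(R(-2, 4), 12) = -1/(434 + 7*(-36 + 17))*(-3) = -1/(434 + 7*(-19))*(-3) = -1/(434 - 133)*(-3) = -1/301*(-3) = 3/301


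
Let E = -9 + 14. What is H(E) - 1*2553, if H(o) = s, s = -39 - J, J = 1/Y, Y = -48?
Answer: -124415/48 ≈ -2592.0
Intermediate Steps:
J = -1/48 (J = 1/(-48) = -1/48 ≈ -0.020833)
s = -1871/48 (s = -39 - 1*(-1/48) = -39 + 1/48 = -1871/48 ≈ -38.979)
E = 5
H(o) = -1871/48
H(E) - 1*2553 = -1871/48 - 1*2553 = -1871/48 - 2553 = -124415/48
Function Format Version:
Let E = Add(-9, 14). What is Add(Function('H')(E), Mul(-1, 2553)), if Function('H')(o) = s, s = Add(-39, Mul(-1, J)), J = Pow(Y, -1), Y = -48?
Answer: Rational(-124415, 48) ≈ -2592.0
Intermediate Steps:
J = Rational(-1, 48) (J = Pow(-48, -1) = Rational(-1, 48) ≈ -0.020833)
s = Rational(-1871, 48) (s = Add(-39, Mul(-1, Rational(-1, 48))) = Add(-39, Rational(1, 48)) = Rational(-1871, 48) ≈ -38.979)
E = 5
Function('H')(o) = Rational(-1871, 48)
Add(Function('H')(E), Mul(-1, 2553)) = Add(Rational(-1871, 48), Mul(-1, 2553)) = Add(Rational(-1871, 48), -2553) = Rational(-124415, 48)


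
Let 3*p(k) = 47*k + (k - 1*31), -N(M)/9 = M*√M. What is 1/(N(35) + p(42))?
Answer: -1191/5463130 - 567*√35/5463130 ≈ -0.00083202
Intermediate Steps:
N(M) = -9*M^(3/2) (N(M) = -9*M*√M = -9*M^(3/2))
p(k) = -31/3 + 16*k (p(k) = (47*k + (k - 1*31))/3 = (47*k + (k - 31))/3 = (47*k + (-31 + k))/3 = (-31 + 48*k)/3 = -31/3 + 16*k)
1/(N(35) + p(42)) = 1/(-315*√35 + (-31/3 + 16*42)) = 1/(-315*√35 + (-31/3 + 672)) = 1/(-315*√35 + 1985/3) = 1/(1985/3 - 315*√35)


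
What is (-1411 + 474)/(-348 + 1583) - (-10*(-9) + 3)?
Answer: -115792/1235 ≈ -93.759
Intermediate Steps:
(-1411 + 474)/(-348 + 1583) - (-10*(-9) + 3) = -937/1235 - (90 + 3) = -937*1/1235 - 1*93 = -937/1235 - 93 = -115792/1235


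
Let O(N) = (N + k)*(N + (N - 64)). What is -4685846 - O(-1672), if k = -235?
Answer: -11184902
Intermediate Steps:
O(N) = (-235 + N)*(-64 + 2*N) (O(N) = (N - 235)*(N + (N - 64)) = (-235 + N)*(N + (-64 + N)) = (-235 + N)*(-64 + 2*N))
-4685846 - O(-1672) = -4685846 - (15040 - 534*(-1672) + 2*(-1672)**2) = -4685846 - (15040 + 892848 + 2*2795584) = -4685846 - (15040 + 892848 + 5591168) = -4685846 - 1*6499056 = -4685846 - 6499056 = -11184902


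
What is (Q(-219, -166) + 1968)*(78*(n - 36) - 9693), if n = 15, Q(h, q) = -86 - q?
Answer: -23205888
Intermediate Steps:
(Q(-219, -166) + 1968)*(78*(n - 36) - 9693) = ((-86 - 1*(-166)) + 1968)*(78*(15 - 36) - 9693) = ((-86 + 166) + 1968)*(78*(-21) - 9693) = (80 + 1968)*(-1638 - 9693) = 2048*(-11331) = -23205888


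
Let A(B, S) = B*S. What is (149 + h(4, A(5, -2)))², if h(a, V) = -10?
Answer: 19321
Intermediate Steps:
(149 + h(4, A(5, -2)))² = (149 - 10)² = 139² = 19321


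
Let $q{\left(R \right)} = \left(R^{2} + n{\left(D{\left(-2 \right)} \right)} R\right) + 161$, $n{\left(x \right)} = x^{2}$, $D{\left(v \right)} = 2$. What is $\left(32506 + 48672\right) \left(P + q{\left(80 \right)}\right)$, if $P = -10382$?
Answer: $-284204178$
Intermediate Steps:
$q{\left(R \right)} = 161 + R^{2} + 4 R$ ($q{\left(R \right)} = \left(R^{2} + 2^{2} R\right) + 161 = \left(R^{2} + 4 R\right) + 161 = 161 + R^{2} + 4 R$)
$\left(32506 + 48672\right) \left(P + q{\left(80 \right)}\right) = \left(32506 + 48672\right) \left(-10382 + \left(161 + 80^{2} + 4 \cdot 80\right)\right) = 81178 \left(-10382 + \left(161 + 6400 + 320\right)\right) = 81178 \left(-10382 + 6881\right) = 81178 \left(-3501\right) = -284204178$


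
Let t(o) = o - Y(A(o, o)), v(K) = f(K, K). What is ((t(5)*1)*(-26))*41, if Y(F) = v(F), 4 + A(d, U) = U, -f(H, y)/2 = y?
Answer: -7462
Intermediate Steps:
f(H, y) = -2*y
A(d, U) = -4 + U
v(K) = -2*K
Y(F) = -2*F
t(o) = -8 + 3*o (t(o) = o - (-2)*(-4 + o) = o - (8 - 2*o) = o + (-8 + 2*o) = -8 + 3*o)
((t(5)*1)*(-26))*41 = (((-8 + 3*5)*1)*(-26))*41 = (((-8 + 15)*1)*(-26))*41 = ((7*1)*(-26))*41 = (7*(-26))*41 = -182*41 = -7462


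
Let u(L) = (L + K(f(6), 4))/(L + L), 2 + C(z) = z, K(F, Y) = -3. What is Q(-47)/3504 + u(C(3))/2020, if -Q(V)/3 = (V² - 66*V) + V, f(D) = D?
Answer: -664653/147460 ≈ -4.5073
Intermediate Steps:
C(z) = -2 + z
u(L) = (-3 + L)/(2*L) (u(L) = (L - 3)/(L + L) = (-3 + L)/((2*L)) = (-3 + L)*(1/(2*L)) = (-3 + L)/(2*L))
Q(V) = -3*V² + 195*V (Q(V) = -3*((V² - 66*V) + V) = -3*(V² - 65*V) = -3*V² + 195*V)
Q(-47)/3504 + u(C(3))/2020 = (3*(-47)*(65 - 1*(-47)))/3504 + ((-3 + (-2 + 3))/(2*(-2 + 3)))/2020 = (3*(-47)*(65 + 47))*(1/3504) + ((½)*(-3 + 1)/1)*(1/2020) = (3*(-47)*112)*(1/3504) + ((½)*1*(-2))*(1/2020) = -15792*1/3504 - 1*1/2020 = -329/73 - 1/2020 = -664653/147460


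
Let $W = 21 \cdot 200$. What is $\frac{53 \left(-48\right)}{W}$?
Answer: $- \frac{106}{175} \approx -0.60571$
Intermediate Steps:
$W = 4200$
$\frac{53 \left(-48\right)}{W} = \frac{53 \left(-48\right)}{4200} = \left(-2544\right) \frac{1}{4200} = - \frac{106}{175}$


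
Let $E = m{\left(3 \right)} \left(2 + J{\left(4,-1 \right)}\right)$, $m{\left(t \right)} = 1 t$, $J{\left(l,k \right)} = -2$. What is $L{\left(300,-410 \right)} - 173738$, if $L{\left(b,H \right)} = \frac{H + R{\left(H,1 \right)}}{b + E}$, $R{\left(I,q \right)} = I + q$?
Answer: $- \frac{17374073}{100} \approx -1.7374 \cdot 10^{5}$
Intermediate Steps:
$m{\left(t \right)} = t$
$E = 0$ ($E = 3 \left(2 - 2\right) = 3 \cdot 0 = 0$)
$L{\left(b,H \right)} = \frac{1 + 2 H}{b}$ ($L{\left(b,H \right)} = \frac{H + \left(H + 1\right)}{b + 0} = \frac{H + \left(1 + H\right)}{b} = \frac{1 + 2 H}{b}$)
$L{\left(300,-410 \right)} - 173738 = \frac{1 + 2 \left(-410\right)}{300} - 173738 = \frac{1 - 820}{300} - 173738 = \frac{1}{300} \left(-819\right) - 173738 = - \frac{273}{100} - 173738 = - \frac{17374073}{100}$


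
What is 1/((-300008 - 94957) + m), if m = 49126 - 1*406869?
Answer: -1/752708 ≈ -1.3285e-6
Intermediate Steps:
m = -357743 (m = 49126 - 406869 = -357743)
1/((-300008 - 94957) + m) = 1/((-300008 - 94957) - 357743) = 1/(-394965 - 357743) = 1/(-752708) = -1/752708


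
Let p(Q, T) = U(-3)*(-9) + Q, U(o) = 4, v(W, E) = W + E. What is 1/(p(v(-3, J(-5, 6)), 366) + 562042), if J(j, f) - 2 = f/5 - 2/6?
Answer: 15/8430088 ≈ 1.7793e-6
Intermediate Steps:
J(j, f) = 5/3 + f/5 (J(j, f) = 2 + (f/5 - 2/6) = 2 + (f*(⅕) - 2*⅙) = 2 + (f/5 - ⅓) = 2 + (-⅓ + f/5) = 5/3 + f/5)
v(W, E) = E + W
p(Q, T) = -36 + Q (p(Q, T) = 4*(-9) + Q = -36 + Q)
1/(p(v(-3, J(-5, 6)), 366) + 562042) = 1/((-36 + ((5/3 + (⅕)*6) - 3)) + 562042) = 1/((-36 + ((5/3 + 6/5) - 3)) + 562042) = 1/((-36 + (43/15 - 3)) + 562042) = 1/((-36 - 2/15) + 562042) = 1/(-542/15 + 562042) = 1/(8430088/15) = 15/8430088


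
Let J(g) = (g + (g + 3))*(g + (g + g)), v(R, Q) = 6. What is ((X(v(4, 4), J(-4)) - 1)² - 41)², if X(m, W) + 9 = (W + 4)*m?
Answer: 19553827225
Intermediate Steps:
J(g) = 3*g*(3 + 2*g) (J(g) = (g + (3 + g))*(g + 2*g) = (3 + 2*g)*(3*g) = 3*g*(3 + 2*g))
X(m, W) = -9 + m*(4 + W) (X(m, W) = -9 + (W + 4)*m = -9 + (4 + W)*m = -9 + m*(4 + W))
((X(v(4, 4), J(-4)) - 1)² - 41)² = (((-9 + 4*6 + (3*(-4)*(3 + 2*(-4)))*6) - 1)² - 41)² = (((-9 + 24 + (3*(-4)*(3 - 8))*6) - 1)² - 41)² = (((-9 + 24 + (3*(-4)*(-5))*6) - 1)² - 41)² = (((-9 + 24 + 60*6) - 1)² - 41)² = (((-9 + 24 + 360) - 1)² - 41)² = ((375 - 1)² - 41)² = (374² - 41)² = (139876 - 41)² = 139835² = 19553827225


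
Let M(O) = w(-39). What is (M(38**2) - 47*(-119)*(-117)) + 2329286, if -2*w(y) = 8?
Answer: 1674901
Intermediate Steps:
w(y) = -4 (w(y) = -1/2*8 = -4)
M(O) = -4
(M(38**2) - 47*(-119)*(-117)) + 2329286 = (-4 - 47*(-119)*(-117)) + 2329286 = (-4 + 5593*(-117)) + 2329286 = (-4 - 654381) + 2329286 = -654385 + 2329286 = 1674901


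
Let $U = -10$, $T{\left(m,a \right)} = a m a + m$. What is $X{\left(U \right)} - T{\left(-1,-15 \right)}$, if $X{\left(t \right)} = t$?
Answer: $216$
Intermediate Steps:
$T{\left(m,a \right)} = m + m a^{2}$ ($T{\left(m,a \right)} = m a^{2} + m = m + m a^{2}$)
$X{\left(U \right)} - T{\left(-1,-15 \right)} = -10 - - (1 + \left(-15\right)^{2}) = -10 - - (1 + 225) = -10 - \left(-1\right) 226 = -10 - -226 = -10 + 226 = 216$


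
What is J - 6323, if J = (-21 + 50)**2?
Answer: -5482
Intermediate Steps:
J = 841 (J = 29**2 = 841)
J - 6323 = 841 - 6323 = -5482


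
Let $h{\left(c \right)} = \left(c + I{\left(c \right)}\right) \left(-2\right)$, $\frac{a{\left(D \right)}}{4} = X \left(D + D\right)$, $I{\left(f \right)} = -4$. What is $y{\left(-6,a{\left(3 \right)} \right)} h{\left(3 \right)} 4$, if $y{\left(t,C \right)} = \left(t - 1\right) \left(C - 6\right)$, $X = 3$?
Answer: $-3696$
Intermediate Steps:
$a{\left(D \right)} = 24 D$ ($a{\left(D \right)} = 4 \cdot 3 \left(D + D\right) = 4 \cdot 3 \cdot 2 D = 4 \cdot 6 D = 24 D$)
$y{\left(t,C \right)} = \left(-1 + t\right) \left(-6 + C\right)$
$h{\left(c \right)} = 8 - 2 c$ ($h{\left(c \right)} = \left(c - 4\right) \left(-2\right) = \left(-4 + c\right) \left(-2\right) = 8 - 2 c$)
$y{\left(-6,a{\left(3 \right)} \right)} h{\left(3 \right)} 4 = \left(6 - 24 \cdot 3 - -36 + 24 \cdot 3 \left(-6\right)\right) \left(8 - 6\right) 4 = \left(6 - 72 + 36 + 72 \left(-6\right)\right) \left(8 - 6\right) 4 = \left(6 - 72 + 36 - 432\right) 2 \cdot 4 = \left(-462\right) 2 \cdot 4 = \left(-924\right) 4 = -3696$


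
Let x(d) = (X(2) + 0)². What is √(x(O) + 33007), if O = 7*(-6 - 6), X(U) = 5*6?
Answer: √33907 ≈ 184.14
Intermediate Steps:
X(U) = 30
O = -84 (O = 7*(-12) = -84)
x(d) = 900 (x(d) = (30 + 0)² = 30² = 900)
√(x(O) + 33007) = √(900 + 33007) = √33907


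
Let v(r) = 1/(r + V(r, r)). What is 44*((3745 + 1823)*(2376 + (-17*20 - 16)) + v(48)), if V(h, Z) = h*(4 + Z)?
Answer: 314746122251/636 ≈ 4.9488e+8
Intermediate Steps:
v(r) = 1/(r + r*(4 + r))
44*((3745 + 1823)*(2376 + (-17*20 - 16)) + v(48)) = 44*((3745 + 1823)*(2376 + (-17*20 - 16)) + 1/(48*(5 + 48))) = 44*(5568*(2376 + (-340 - 16)) + (1/48)/53) = 44*(5568*(2376 - 356) + (1/48)*(1/53)) = 44*(5568*2020 + 1/2544) = 44*(11247360 + 1/2544) = 44*(28613283841/2544) = 314746122251/636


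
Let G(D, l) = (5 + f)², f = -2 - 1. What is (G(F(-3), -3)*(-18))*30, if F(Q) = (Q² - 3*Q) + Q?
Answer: -2160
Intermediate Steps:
f = -3
F(Q) = Q² - 2*Q
G(D, l) = 4 (G(D, l) = (5 - 3)² = 2² = 4)
(G(F(-3), -3)*(-18))*30 = (4*(-18))*30 = -72*30 = -2160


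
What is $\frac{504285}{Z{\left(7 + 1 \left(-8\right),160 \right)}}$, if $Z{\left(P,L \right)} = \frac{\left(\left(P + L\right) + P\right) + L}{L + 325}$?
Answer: $\frac{81526075}{106} \approx 7.6911 \cdot 10^{5}$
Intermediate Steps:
$Z{\left(P,L \right)} = \frac{2 L + 2 P}{325 + L}$ ($Z{\left(P,L \right)} = \frac{\left(\left(L + P\right) + P\right) + L}{325 + L} = \frac{\left(L + 2 P\right) + L}{325 + L} = \frac{2 L + 2 P}{325 + L}$)
$\frac{504285}{Z{\left(7 + 1 \left(-8\right),160 \right)}} = \frac{504285}{2 \frac{1}{325 + 160} \left(160 + \left(7 + 1 \left(-8\right)\right)\right)} = \frac{504285}{2 \cdot \frac{1}{485} \left(160 + \left(7 - 8\right)\right)} = \frac{504285}{2 \cdot \frac{1}{485} \left(160 - 1\right)} = \frac{504285}{2 \cdot \frac{1}{485} \cdot 159} = \frac{504285}{\frac{318}{485}} = 504285 \cdot \frac{485}{318} = \frac{81526075}{106}$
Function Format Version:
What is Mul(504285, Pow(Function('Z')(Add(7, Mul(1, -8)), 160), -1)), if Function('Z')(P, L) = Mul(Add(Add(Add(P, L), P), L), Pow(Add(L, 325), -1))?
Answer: Rational(81526075, 106) ≈ 7.6911e+5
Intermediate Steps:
Function('Z')(P, L) = Mul(Pow(Add(325, L), -1), Add(Mul(2, L), Mul(2, P))) (Function('Z')(P, L) = Mul(Add(Add(Add(L, P), P), L), Pow(Add(325, L), -1)) = Mul(Add(Add(L, Mul(2, P)), L), Pow(Add(325, L), -1)) = Mul(Add(Mul(2, L), Mul(2, P)), Pow(Add(325, L), -1)) = Mul(Pow(Add(325, L), -1), Add(Mul(2, L), Mul(2, P))))
Mul(504285, Pow(Function('Z')(Add(7, Mul(1, -8)), 160), -1)) = Mul(504285, Pow(Mul(2, Pow(Add(325, 160), -1), Add(160, Add(7, Mul(1, -8)))), -1)) = Mul(504285, Pow(Mul(2, Pow(485, -1), Add(160, Add(7, -8))), -1)) = Mul(504285, Pow(Mul(2, Rational(1, 485), Add(160, -1)), -1)) = Mul(504285, Pow(Mul(2, Rational(1, 485), 159), -1)) = Mul(504285, Pow(Rational(318, 485), -1)) = Mul(504285, Rational(485, 318)) = Rational(81526075, 106)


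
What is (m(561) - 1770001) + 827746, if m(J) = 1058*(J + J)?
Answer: 244821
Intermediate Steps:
m(J) = 2116*J (m(J) = 1058*(2*J) = 2116*J)
(m(561) - 1770001) + 827746 = (2116*561 - 1770001) + 827746 = (1187076 - 1770001) + 827746 = -582925 + 827746 = 244821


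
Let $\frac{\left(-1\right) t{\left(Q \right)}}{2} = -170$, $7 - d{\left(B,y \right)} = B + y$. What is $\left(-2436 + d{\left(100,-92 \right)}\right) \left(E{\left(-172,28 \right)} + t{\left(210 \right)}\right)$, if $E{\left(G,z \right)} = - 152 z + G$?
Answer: $9962456$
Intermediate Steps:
$d{\left(B,y \right)} = 7 - B - y$ ($d{\left(B,y \right)} = 7 - \left(B + y\right) = 7 - B - y$)
$t{\left(Q \right)} = 340$ ($t{\left(Q \right)} = \left(-2\right) \left(-170\right) = 340$)
$E{\left(G,z \right)} = G - 152 z$
$\left(-2436 + d{\left(100,-92 \right)}\right) \left(E{\left(-172,28 \right)} + t{\left(210 \right)}\right) = \left(-2436 - 1\right) \left(\left(-172 - 4256\right) + 340\right) = \left(-2436 + \left(7 - 100 + 92\right)\right) \left(\left(-172 - 4256\right) + 340\right) = \left(-2436 - 1\right) \left(-4428 + 340\right) = \left(-2437\right) \left(-4088\right) = 9962456$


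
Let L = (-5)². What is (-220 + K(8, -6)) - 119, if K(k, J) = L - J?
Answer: -308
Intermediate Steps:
L = 25
K(k, J) = 25 - J
(-220 + K(8, -6)) - 119 = (-220 + (25 - 1*(-6))) - 119 = (-220 + (25 + 6)) - 119 = (-220 + 31) - 119 = -189 - 119 = -308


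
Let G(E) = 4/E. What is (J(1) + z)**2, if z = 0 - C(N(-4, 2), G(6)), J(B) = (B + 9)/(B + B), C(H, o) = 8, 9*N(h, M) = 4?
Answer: 9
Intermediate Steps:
N(h, M) = 4/9 (N(h, M) = (1/9)*4 = 4/9)
J(B) = (9 + B)/(2*B) (J(B) = (9 + B)/((2*B)) = (9 + B)*(1/(2*B)) = (9 + B)/(2*B))
z = -8 (z = 0 - 1*8 = 0 - 8 = -8)
(J(1) + z)**2 = ((1/2)*(9 + 1)/1 - 8)**2 = ((1/2)*1*10 - 8)**2 = (5 - 8)**2 = (-3)**2 = 9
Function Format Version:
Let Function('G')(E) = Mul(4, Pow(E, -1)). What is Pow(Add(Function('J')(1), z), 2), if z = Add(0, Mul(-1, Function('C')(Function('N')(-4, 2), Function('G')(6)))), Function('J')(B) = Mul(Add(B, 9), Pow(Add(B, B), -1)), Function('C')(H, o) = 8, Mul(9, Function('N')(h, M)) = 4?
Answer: 9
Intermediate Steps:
Function('N')(h, M) = Rational(4, 9) (Function('N')(h, M) = Mul(Rational(1, 9), 4) = Rational(4, 9))
Function('J')(B) = Mul(Rational(1, 2), Pow(B, -1), Add(9, B)) (Function('J')(B) = Mul(Add(9, B), Pow(Mul(2, B), -1)) = Mul(Add(9, B), Mul(Rational(1, 2), Pow(B, -1))) = Mul(Rational(1, 2), Pow(B, -1), Add(9, B)))
z = -8 (z = Add(0, Mul(-1, 8)) = Add(0, -8) = -8)
Pow(Add(Function('J')(1), z), 2) = Pow(Add(Mul(Rational(1, 2), Pow(1, -1), Add(9, 1)), -8), 2) = Pow(Add(Mul(Rational(1, 2), 1, 10), -8), 2) = Pow(Add(5, -8), 2) = Pow(-3, 2) = 9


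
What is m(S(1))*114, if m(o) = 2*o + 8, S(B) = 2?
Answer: 1368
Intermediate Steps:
m(o) = 8 + 2*o
m(S(1))*114 = (8 + 2*2)*114 = (8 + 4)*114 = 12*114 = 1368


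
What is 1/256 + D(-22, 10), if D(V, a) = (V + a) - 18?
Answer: -7679/256 ≈ -29.996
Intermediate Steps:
D(V, a) = -18 + V + a
1/256 + D(-22, 10) = 1/256 + (-18 - 22 + 10) = 1/256 - 30 = -7679/256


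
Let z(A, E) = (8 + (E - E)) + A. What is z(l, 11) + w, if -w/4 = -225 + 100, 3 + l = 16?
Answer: 521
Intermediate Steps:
l = 13 (l = -3 + 16 = 13)
w = 500 (w = -4*(-225 + 100) = -4*(-125) = 500)
z(A, E) = 8 + A (z(A, E) = (8 + 0) + A = 8 + A)
z(l, 11) + w = (8 + 13) + 500 = 21 + 500 = 521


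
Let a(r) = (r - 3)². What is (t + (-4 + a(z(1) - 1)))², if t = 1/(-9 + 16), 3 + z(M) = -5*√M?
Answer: 962361/49 ≈ 19640.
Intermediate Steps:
z(M) = -3 - 5*√M
a(r) = (-3 + r)²
t = ⅐ (t = 1/7 = ⅐ ≈ 0.14286)
(t + (-4 + a(z(1) - 1)))² = (⅐ + (-4 + (-3 + ((-3 - 5*√1) - 1))²))² = (⅐ + (-4 + (-3 + ((-3 - 5*1) - 1))²))² = (⅐ + (-4 + (-3 + ((-3 - 5) - 1))²))² = (⅐ + (-4 + (-3 + (-8 - 1))²))² = (⅐ + (-4 + (-3 - 9)²))² = (⅐ + (-4 + (-12)²))² = (⅐ + (-4 + 144))² = (⅐ + 140)² = (981/7)² = 962361/49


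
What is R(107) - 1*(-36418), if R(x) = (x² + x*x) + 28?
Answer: 59344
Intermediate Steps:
R(x) = 28 + 2*x² (R(x) = (x² + x²) + 28 = 2*x² + 28 = 28 + 2*x²)
R(107) - 1*(-36418) = (28 + 2*107²) - 1*(-36418) = (28 + 2*11449) + 36418 = (28 + 22898) + 36418 = 22926 + 36418 = 59344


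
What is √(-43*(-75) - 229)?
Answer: 2*√749 ≈ 54.736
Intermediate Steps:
√(-43*(-75) - 229) = √(3225 - 229) = √2996 = 2*√749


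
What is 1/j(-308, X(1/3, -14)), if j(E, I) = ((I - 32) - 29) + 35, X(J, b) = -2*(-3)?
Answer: -1/20 ≈ -0.050000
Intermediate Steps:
X(J, b) = 6
j(E, I) = -26 + I (j(E, I) = ((-32 + I) - 29) + 35 = (-61 + I) + 35 = -26 + I)
1/j(-308, X(1/3, -14)) = 1/(-26 + 6) = 1/(-20) = -1/20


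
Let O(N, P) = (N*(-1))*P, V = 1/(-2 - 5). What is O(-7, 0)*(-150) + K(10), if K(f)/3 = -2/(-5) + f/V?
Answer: -1044/5 ≈ -208.80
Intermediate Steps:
V = -⅐ (V = 1/(-7) = -⅐ ≈ -0.14286)
K(f) = 6/5 - 21*f (K(f) = 3*(-2/(-5) + f/(-⅐)) = 3*(-2*(-⅕) + f*(-7)) = 3*(⅖ - 7*f) = 6/5 - 21*f)
O(N, P) = -N*P (O(N, P) = (-N)*P = -N*P)
O(-7, 0)*(-150) + K(10) = -1*(-7)*0*(-150) + (6/5 - 21*10) = 0*(-150) + (6/5 - 210) = 0 - 1044/5 = -1044/5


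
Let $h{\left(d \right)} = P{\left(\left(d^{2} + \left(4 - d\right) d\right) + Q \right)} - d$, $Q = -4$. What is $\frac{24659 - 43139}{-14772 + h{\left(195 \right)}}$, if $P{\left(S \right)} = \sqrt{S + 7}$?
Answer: $\frac{5122040}{4148339} + \frac{3080 \sqrt{87}}{12445017} \approx 1.237$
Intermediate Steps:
$P{\left(S \right)} = \sqrt{7 + S}$
$h{\left(d \right)} = \sqrt{3 + d^{2} + d \left(4 - d\right)} - d$ ($h{\left(d \right)} = \sqrt{7 - \left(4 - d^{2} - \left(4 - d\right) d\right)} - d = \sqrt{7 - \left(4 - d^{2} - d \left(4 - d\right)\right)} - d = \sqrt{7 + \left(-4 + d^{2} + d \left(4 - d\right)\right)} - d = \sqrt{3 + d^{2} + d \left(4 - d\right)} - d$)
$\frac{24659 - 43139}{-14772 + h{\left(195 \right)}} = \frac{24659 - 43139}{-14772 + \left(\sqrt{3 + 4 \cdot 195} - 195\right)} = - \frac{18480}{-14772 - \left(195 - \sqrt{3 + 780}\right)} = - \frac{18480}{-14772 - \left(195 - \sqrt{783}\right)} = - \frac{18480}{-14772 - \left(195 - 3 \sqrt{87}\right)} = - \frac{18480}{-14967 + 3 \sqrt{87}}$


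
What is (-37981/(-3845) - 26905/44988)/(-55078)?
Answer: -1605239503/9527329651080 ≈ -0.00016849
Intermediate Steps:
(-37981/(-3845) - 26905/44988)/(-55078) = (-37981*(-1/3845) - 26905*1/44988)*(-1/55078) = (37981/3845 - 26905/44988)*(-1/55078) = (1605239503/172978860)*(-1/55078) = -1605239503/9527329651080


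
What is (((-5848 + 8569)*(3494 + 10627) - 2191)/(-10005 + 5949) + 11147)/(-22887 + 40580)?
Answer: 3395591/35881404 ≈ 0.094634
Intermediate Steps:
(((-5848 + 8569)*(3494 + 10627) - 2191)/(-10005 + 5949) + 11147)/(-22887 + 40580) = ((2721*14121 - 2191)/(-4056) + 11147)/17693 = ((38423241 - 2191)*(-1/4056) + 11147)*(1/17693) = (38421050*(-1/4056) + 11147)*(1/17693) = (-19210525/2028 + 11147)*(1/17693) = (3395591/2028)*(1/17693) = 3395591/35881404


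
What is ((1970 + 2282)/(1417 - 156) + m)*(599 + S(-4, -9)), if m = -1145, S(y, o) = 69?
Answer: -961648124/1261 ≈ -7.6261e+5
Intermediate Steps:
((1970 + 2282)/(1417 - 156) + m)*(599 + S(-4, -9)) = ((1970 + 2282)/(1417 - 156) - 1145)*(599 + 69) = (4252/1261 - 1145)*668 = -1439593/1261*668 = -961648124/1261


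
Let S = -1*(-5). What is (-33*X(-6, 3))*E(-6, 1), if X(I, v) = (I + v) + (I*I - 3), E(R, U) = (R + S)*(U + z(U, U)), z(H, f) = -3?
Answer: -1980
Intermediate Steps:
S = 5
E(R, U) = (-3 + U)*(5 + R) (E(R, U) = (R + 5)*(U - 3) = (5 + R)*(-3 + U) = (-3 + U)*(5 + R))
X(I, v) = -3 + I + v + I**2 (X(I, v) = (I + v) + (I**2 - 3) = (I + v) + (-3 + I**2) = -3 + I + v + I**2)
(-33*X(-6, 3))*E(-6, 1) = (-33*(-3 - 6 + 3 + (-6)**2))*(-15 - 3*(-6) + 5*1 - 6*1) = (-33*(-3 - 6 + 3 + 36))*(-15 + 18 + 5 - 6) = -33*30*2 = -990*2 = -1980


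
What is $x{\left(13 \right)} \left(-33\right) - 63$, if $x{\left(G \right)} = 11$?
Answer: $-426$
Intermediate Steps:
$x{\left(13 \right)} \left(-33\right) - 63 = 11 \left(-33\right) - 63 = -363 - 63 = -426$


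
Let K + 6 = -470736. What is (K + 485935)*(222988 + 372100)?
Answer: 9041171984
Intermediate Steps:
K = -470742 (K = -6 - 470736 = -470742)
(K + 485935)*(222988 + 372100) = (-470742 + 485935)*(222988 + 372100) = 15193*595088 = 9041171984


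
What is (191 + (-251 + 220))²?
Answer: 25600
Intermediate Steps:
(191 + (-251 + 220))² = (191 - 31)² = 160² = 25600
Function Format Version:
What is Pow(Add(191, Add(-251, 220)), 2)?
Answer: 25600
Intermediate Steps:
Pow(Add(191, Add(-251, 220)), 2) = Pow(Add(191, -31), 2) = Pow(160, 2) = 25600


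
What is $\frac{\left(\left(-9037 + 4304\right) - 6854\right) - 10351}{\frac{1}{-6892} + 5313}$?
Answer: $- \frac{151196696}{36617195} \approx -4.1291$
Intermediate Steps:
$\frac{\left(\left(-9037 + 4304\right) - 6854\right) - 10351}{\frac{1}{-6892} + 5313} = \frac{\left(-4733 - 6854\right) - 10351}{- \frac{1}{6892} + 5313} = \frac{-11587 - 10351}{\frac{36617195}{6892}} = \left(-21938\right) \frac{6892}{36617195} = - \frac{151196696}{36617195}$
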